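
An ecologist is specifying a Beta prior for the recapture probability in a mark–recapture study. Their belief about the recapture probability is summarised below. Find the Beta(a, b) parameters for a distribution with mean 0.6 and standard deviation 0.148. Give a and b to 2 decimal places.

a = 5.97, b = 3.98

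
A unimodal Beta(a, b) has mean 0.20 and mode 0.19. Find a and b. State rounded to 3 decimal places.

a = 12.400, b = 49.600

With s = a+b: μ = a/s and mode = (a−1)/(s−2). Eliminating a = μs,
μs − 1 = m(s−2) ⇒ s(μ−m) = 1−2m ⇒ s = 0.62/0.01 = 62.0000.
So a = μs = 12.400, b = (1−μ)s = 49.600.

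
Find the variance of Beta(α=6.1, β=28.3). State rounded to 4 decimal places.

0.0041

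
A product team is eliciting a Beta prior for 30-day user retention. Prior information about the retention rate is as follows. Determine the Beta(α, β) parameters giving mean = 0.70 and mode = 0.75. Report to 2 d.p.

α = 7.00, β = 3.00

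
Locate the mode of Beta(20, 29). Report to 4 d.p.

0.4043

The density x^(α−1)(1−x)^(β−1) is maximised at (α−1)/(α+β−2) = 19/47 = 0.4043.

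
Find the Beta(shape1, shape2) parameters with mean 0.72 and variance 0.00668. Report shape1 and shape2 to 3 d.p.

shape1 = 21.009, shape2 = 8.170

Let s = shape1+shape2. The Beta variance is μ(1−μ)/(s+1).
So s+1 = μ(1−μ)/σ² = (0.72×0.28)/0.00668 = 0.2016/0.00668 = 30.1796, giving s = 29.1796.
Then shape1 = μs = 0.72×29.1796 = 21.009 and shape2 = (1−μ)s = 0.28×29.1796 = 8.170.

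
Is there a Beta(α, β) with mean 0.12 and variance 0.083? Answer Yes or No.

A Beta with mean μ has variance μ(1−μ)/(α+β+1) < μ(1−μ).
Here μ(1−μ) = 0.12×0.88 = 0.1056, and 0.083 < 0.1056.

Yes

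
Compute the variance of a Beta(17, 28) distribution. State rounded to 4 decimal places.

0.0051

α+β = 45 and αβ = 476, so Var = αβ/[(α+β)²(α+β+1)] = 476/93150 = 0.0051.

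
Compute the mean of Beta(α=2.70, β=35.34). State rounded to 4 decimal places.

The Beta mean is α/(α+β) = 2.70/(2.70+35.34) = 0.0710.

0.0710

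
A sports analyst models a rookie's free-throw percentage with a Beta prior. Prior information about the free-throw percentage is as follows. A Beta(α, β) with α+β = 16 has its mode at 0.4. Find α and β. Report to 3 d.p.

Mode = (α−1)/(κ−2) with κ = α+β, so α−1 = 0.4·14 = 5.600.
α = 6.600; β = κ − α = 9.400.

α = 6.600, β = 9.400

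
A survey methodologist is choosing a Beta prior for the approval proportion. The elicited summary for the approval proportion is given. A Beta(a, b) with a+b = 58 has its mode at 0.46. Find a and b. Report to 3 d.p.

Since the density peak of Beta(a,b) is at (a−1)/(a+b−2),
a = 1 + 0.46(58−2) = 26.760 and b = 58 − 26.760 = 31.240.

a = 26.760, b = 31.240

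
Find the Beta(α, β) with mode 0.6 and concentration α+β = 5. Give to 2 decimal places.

α = 2.80, β = 2.20

Mode = (α−1)/(κ−2) with κ = α+β, so α−1 = 0.6·3 = 1.80.
α = 2.80; β = κ − α = 2.20.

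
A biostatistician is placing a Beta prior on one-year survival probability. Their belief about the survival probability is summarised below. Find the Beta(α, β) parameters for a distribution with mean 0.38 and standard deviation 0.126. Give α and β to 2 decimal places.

α = 5.26, β = 8.58

Variance = 0.126² = 0.015876. The moment-matching identity α+β = μ(1−μ)/Var − 1 gives
α+β = 0.2356/0.015876 − 1 = 13.8400, so α = μ·13.8400 = 5.26 and β = (1−μ)·13.8400 = 8.58.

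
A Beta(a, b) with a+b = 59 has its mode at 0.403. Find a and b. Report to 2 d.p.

a = 23.97, b = 35.03

Since the density peak of Beta(a,b) is at (a−1)/(a+b−2),
a = 1 + 0.403(59−2) = 23.97 and b = 59 − 23.97 = 35.03.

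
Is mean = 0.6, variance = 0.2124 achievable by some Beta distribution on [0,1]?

Yes

The Beta variance bound is σ² < μ(1−μ).
Here μ(1−μ) = 0.6×0.4 = 0.24, and 0.2124 < 0.24.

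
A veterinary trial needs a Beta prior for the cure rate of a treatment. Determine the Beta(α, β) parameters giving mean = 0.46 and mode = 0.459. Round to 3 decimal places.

α = 37.720, β = 44.280

Let s = α+β. Mean gives α = μs = 0.46s; mode gives (α−1)/(s−2) = 0.459.
Substituting: 0.46s − 1 = 0.459(s−2) = 0.459s − 0.918, so 0.001s = 0.082 and s = 82.0000.
Then α = 0.46×82.0000 = 37.720 and β = s−α = 44.280.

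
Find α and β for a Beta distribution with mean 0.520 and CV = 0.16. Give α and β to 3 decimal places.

Var = (CV·μ)² = (0.16×0.520)² = 0.006922.
α+β = μ(1−μ)/Var − 1 = 0.249600/0.006922 − 1 = 35.0577.
Thus α = 0.520·35.0577 = 18.230 and β = 0.480·35.0577 = 16.828.

α = 18.230, β = 16.828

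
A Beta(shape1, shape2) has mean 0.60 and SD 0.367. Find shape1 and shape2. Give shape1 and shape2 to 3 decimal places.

First σ² = 0.134689. Setting shape1 = μn, shape2 = (1−μ)n with n = shape1+shape2,
μ(1−μ)/(n+1) = 0.134689 ⇒ n+1 = 0.2400/0.134689 = 1.7819 ⇒ n = 0.7819.
Hence shape1 = 0.60×0.7819 = 0.469, shape2 = 0.40×0.7819 = 0.313.

shape1 = 0.469, shape2 = 0.313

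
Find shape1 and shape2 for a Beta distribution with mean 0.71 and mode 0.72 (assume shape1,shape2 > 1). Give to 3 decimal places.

shape1 = 31.240, shape2 = 12.760

With s = shape1+shape2: μ = shape1/s and mode = (shape1−1)/(s−2). Eliminating shape1 = μs,
μs − 1 = m(s−2) ⇒ s(μ−m) = 1−2m ⇒ s = -0.44/-0.01 = 44.0000.
So shape1 = μs = 31.240, shape2 = (1−μ)s = 12.760.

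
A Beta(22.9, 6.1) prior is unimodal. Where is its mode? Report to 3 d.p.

With α,β > 1, mode = (α−1)/(α+β−2) = 21.9/27.0 = 0.811.

0.811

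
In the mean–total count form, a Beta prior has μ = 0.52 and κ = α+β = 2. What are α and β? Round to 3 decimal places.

α = 1.040, β = 0.960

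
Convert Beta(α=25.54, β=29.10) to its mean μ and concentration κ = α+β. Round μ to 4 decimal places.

μ = 0.4674, κ = 54.64

κ = α+β = 25.54+29.10 = 54.64; μ = α/κ = 25.54/54.64 = 0.4674.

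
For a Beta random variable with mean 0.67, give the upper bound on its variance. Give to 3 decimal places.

For fixed mean μ the Beta variance is μ(1−μ)/(α+β+1), increasing as α+β decreases.
Its least upper bound (not attained) is μ(1−μ) = 0.67·0.33 = 0.221.

0.221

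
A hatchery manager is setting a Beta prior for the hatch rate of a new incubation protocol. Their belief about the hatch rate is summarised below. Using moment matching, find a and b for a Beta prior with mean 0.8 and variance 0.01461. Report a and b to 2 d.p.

By moment matching, a+b = μ(1−μ)/σ² − 1 = (0.8·0.2)/0.01461 − 1 = 10.9514 − 1 = 9.9514.
Since a/(a+b) = μ, a = 0.8·9.9514 = 7.96 and b = 0.2·9.9514 = 1.99.

a = 7.96, b = 1.99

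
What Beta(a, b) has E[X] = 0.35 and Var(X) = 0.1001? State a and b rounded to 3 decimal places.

By moment matching, a+b = μ(1−μ)/σ² − 1 = (0.35·0.65)/0.1001 − 1 = 2.2727 − 1 = 1.2727.
Since a/(a+b) = μ, a = 0.35·1.2727 = 0.445 and b = 0.65·1.2727 = 0.827.

a = 0.445, b = 0.827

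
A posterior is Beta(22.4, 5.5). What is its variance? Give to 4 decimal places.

μ = 22.4/27.9 = 0.802867; Var = μ(1−μ)/(α+β+1) = 0.1582713/28.9 = 0.0055.

0.0055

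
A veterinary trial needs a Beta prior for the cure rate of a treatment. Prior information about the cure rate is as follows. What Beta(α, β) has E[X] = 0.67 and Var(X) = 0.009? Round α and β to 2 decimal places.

Write ν = α+β; then α = μν and Var = μ(1−μ)/(ν+1).
ν = μ(1−μ)/Var − 1 = 0.2211/0.009 − 1 = 23.5667.
α = 0.67·23.5667 = 15.79, β = 0.33·23.5667 = 7.78.

α = 15.79, β = 7.78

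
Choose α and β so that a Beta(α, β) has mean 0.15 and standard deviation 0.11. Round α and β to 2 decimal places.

Variance = 0.11² = 0.0121. The moment-matching identity α+β = μ(1−μ)/Var − 1 gives
α+β = 0.1275/0.0121 − 1 = 9.5372, so α = μ·9.5372 = 1.43 and β = (1−μ)·9.5372 = 8.11.

α = 1.43, β = 8.11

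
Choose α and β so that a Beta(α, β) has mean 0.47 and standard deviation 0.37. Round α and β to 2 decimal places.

Variance = 0.37² = 0.1369. The moment-matching identity α+β = μ(1−μ)/Var − 1 gives
α+β = 0.2491/0.1369 − 1 = 0.8196, so α = μ·0.8196 = 0.39 and β = (1−μ)·0.8196 = 0.43.

α = 0.39, β = 0.43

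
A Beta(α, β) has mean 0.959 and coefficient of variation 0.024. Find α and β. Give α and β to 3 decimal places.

Var = (CV·μ)² = (0.024×0.959)² = 0.000530.
α+β = μ(1−μ)/Var − 1 = 0.039319/0.000530 − 1 = 73.2237.
Thus α = 0.959·73.2237 = 70.222 and β = 0.041·73.2237 = 3.002.

α = 70.222, β = 3.002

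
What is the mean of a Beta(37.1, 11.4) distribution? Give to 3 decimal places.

0.765

E[X] = α/(α+β) = 37.1/48.5 = 0.765.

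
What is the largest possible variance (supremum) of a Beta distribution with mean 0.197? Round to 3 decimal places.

0.158

For fixed mean μ the Beta variance is μ(1−μ)/(α+β+1), increasing as α+β decreases.
Its least upper bound (not attained) is μ(1−μ) = 0.197·0.803 = 0.158.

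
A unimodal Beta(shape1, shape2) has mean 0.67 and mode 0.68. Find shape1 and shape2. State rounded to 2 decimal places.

shape1 = 24.12, shape2 = 11.88

Let s = shape1+shape2. Mean gives shape1 = μs = 0.67s; mode gives (shape1−1)/(s−2) = 0.68.
Substituting: 0.67s − 1 = 0.68(s−2) = 0.68s − 1.36, so -0.01s = -0.36 and s = 36.0000.
Then shape1 = 0.67×36.0000 = 24.12 and shape2 = s−shape1 = 11.88.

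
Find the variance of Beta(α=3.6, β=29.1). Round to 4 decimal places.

α+β = 32.7 and αβ = 104.76, so Var = αβ/[(α+β)²(α+β+1)] = 104.76/36035.073 = 0.0029.

0.0029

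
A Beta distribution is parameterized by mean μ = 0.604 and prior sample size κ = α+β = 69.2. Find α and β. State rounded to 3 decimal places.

Split κ in proportion μ : (1−μ): α = 0.604·69.2 = 41.797, β = 69.2 − 41.797 = 27.403.

α = 41.797, β = 27.403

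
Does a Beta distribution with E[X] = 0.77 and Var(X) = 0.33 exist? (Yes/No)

The Beta variance bound is σ² < μ(1−μ).
Here μ(1−μ) = 0.77×0.23 = 0.1771, and 0.33 ≥ 0.1771.

No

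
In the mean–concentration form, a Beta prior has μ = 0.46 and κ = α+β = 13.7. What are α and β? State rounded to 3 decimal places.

α = 6.302, β = 7.398

Split κ in proportion μ : (1−μ): α = 0.46·13.7 = 6.302, β = 13.7 − 6.302 = 7.398.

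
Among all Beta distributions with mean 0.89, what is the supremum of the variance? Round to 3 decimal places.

0.098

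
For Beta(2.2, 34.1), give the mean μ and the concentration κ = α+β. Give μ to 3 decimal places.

κ = α+β = 2.2+34.1 = 36.3; μ = α/κ = 2.2/36.3 = 0.061.

μ = 0.061, κ = 36.3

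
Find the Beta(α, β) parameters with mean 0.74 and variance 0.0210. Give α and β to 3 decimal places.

α = 6.040, β = 2.122

Write ν = α+β; then α = μν and Var = μ(1−μ)/(ν+1).
ν = μ(1−μ)/Var − 1 = 0.1924/0.0210 − 1 = 8.1619.
α = 0.74·8.1619 = 6.040, β = 0.26·8.1619 = 2.122.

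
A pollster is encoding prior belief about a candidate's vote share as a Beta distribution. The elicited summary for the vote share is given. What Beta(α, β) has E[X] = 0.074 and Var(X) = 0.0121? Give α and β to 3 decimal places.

By moment matching, α+β = μ(1−μ)/σ² − 1 = (0.074·0.926)/0.0121 − 1 = 5.6631 − 1 = 4.6631.
Since α/(α+β) = μ, α = 0.074·4.6631 = 0.345 and β = 0.926·4.6631 = 4.318.

α = 0.345, β = 4.318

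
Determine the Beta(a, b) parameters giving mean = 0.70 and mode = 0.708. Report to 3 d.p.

a = 36.400, b = 15.600

With s = a+b: μ = a/s and mode = (a−1)/(s−2). Eliminating a = μs,
μs − 1 = m(s−2) ⇒ s(μ−m) = 1−2m ⇒ s = -0.416/-0.008 = 52.0000.
So a = μs = 36.400, b = (1−μ)s = 15.600.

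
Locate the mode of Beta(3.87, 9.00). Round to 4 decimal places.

0.2640

With α,β > 1, mode = (α−1)/(α+β−2) = 2.87/10.87 = 0.2640.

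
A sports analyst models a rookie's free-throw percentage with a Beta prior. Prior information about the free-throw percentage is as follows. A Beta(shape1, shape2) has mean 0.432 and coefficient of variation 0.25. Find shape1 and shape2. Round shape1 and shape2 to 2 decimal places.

σ = CV·μ = 0.25×0.432 = 0.10800, so σ² = 0.011664.
s+1 = μ(1−μ)/σ² = 0.245376/0.011664 = 21.0370, so s = shape1+shape2 = 20.0370.
shape1 = μs = 8.66, shape2 = (1−μ)s = 11.38.

shape1 = 8.66, shape2 = 11.38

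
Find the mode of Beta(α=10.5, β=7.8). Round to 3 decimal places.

With α,β > 1, mode = (α−1)/(α+β−2) = 9.5/16.3 = 0.583.

0.583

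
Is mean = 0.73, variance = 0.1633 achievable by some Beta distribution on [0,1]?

A Beta with mean μ has variance μ(1−μ)/(α+β+1) < μ(1−μ).
Here μ(1−μ) = 0.73×0.27 = 0.1971, and 0.1633 < 0.1971.

Yes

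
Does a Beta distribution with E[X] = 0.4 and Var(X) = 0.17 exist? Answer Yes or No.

The Beta variance bound is σ² < μ(1−μ).
Here μ(1−μ) = 0.4×0.6 = 0.24, and 0.17 < 0.24.

Yes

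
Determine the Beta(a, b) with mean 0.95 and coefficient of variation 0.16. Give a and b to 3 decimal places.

σ = CV·μ = 0.16×0.95 = 0.15200, so σ² = 0.023104.
s+1 = μ(1−μ)/σ² = 0.0475/0.023104 = 2.0559, so s = a+b = 1.0559.
a = μs = 1.003, b = (1−μ)s = 0.053.

a = 1.003, b = 0.053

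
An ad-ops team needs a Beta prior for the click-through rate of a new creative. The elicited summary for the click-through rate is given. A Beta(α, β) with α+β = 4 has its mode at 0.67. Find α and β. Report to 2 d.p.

α = 2.34, β = 1.66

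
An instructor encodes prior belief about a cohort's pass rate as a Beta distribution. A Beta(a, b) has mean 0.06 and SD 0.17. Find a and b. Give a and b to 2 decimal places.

σ² = 0.17² = 0.0289.
With s = a+b, Var = μ(1−μ)/(s+1), so s+1 = (0.06×0.94)/0.0289 = 1.9516 and s = 0.9516.
a = μs = 0.06, b = (1−μ)s = 0.89.

a = 0.06, b = 0.89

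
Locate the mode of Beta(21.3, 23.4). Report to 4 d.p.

0.4754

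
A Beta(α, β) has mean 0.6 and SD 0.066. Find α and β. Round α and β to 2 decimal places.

α = 32.46, β = 21.64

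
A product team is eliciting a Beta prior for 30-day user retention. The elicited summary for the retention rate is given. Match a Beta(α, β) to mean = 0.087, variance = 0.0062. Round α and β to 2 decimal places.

By moment matching, α+β = μ(1−μ)/σ² − 1 = (0.087·0.913)/0.0062 − 1 = 12.8115 − 1 = 11.8115.
Since α/(α+β) = μ, α = 0.087·11.8115 = 1.03 and β = 0.913·11.8115 = 10.78.

α = 1.03, β = 10.78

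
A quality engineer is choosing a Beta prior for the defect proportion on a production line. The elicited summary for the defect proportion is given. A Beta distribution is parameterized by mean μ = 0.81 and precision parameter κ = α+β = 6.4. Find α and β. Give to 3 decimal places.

α = 5.184, β = 1.216

α = μκ = 0.81×6.4 = 5.184 and β = (1−μ)κ = 0.19×6.4 = 1.216.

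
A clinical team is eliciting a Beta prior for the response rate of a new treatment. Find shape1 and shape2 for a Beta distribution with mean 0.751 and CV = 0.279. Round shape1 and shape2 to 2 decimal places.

Var = (CV·μ)² = (0.279×0.751)² = 0.043902.
shape1+shape2 = μ(1−μ)/Var − 1 = 0.186999/0.043902 − 1 = 3.2594.
Thus shape1 = 0.751·3.2594 = 2.45 and shape2 = 0.249·3.2594 = 0.81.

shape1 = 2.45, shape2 = 0.81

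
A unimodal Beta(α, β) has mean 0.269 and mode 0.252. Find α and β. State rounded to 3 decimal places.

With s = α+β: μ = α/s and mode = (α−1)/(s−2). Eliminating α = μs,
μs − 1 = m(s−2) ⇒ s(μ−m) = 1−2m ⇒ s = 0.496/0.017 = 29.1765.
So α = μs = 7.848, β = (1−μ)s = 21.328.

α = 7.848, β = 21.328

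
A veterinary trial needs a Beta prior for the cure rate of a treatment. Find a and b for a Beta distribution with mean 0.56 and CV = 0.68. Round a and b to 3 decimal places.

σ = CV·μ = 0.68×0.56 = 0.38080, so σ² = 0.145009.
s+1 = μ(1−μ)/σ² = 0.2464/0.145009 = 1.6992, so s = a+b = 0.6992.
a = μs = 0.392, b = (1−μ)s = 0.308.

a = 0.392, b = 0.308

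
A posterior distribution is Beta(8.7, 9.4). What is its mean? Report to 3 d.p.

0.481

E[X] = α/(α+β) = 8.7/18.1 = 0.481.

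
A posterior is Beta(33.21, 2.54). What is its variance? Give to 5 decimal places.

0.00180

Var = αβ/[(α+β)²(α+β+1)] = (33.21×2.54)/(35.75²×36.75) = 84.3534/46968.796875 = 0.00180.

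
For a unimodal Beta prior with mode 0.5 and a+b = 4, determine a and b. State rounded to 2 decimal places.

Mode = (a−1)/(κ−2) with κ = a+b, so a−1 = 0.5·2 = 1.00.
a = 2.00; b = κ − a = 2.00.

a = 2.00, b = 2.00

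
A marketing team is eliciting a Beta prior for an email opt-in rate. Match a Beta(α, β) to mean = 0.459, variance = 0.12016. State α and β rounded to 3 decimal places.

Let s = α+β. The Beta variance is μ(1−μ)/(s+1).
So s+1 = μ(1−μ)/σ² = (0.459×0.541)/0.12016 = 0.248319/0.12016 = 2.0666, giving s = 1.0666.
Then α = μs = 0.459×1.0666 = 0.490 and β = (1−μ)s = 0.541×1.0666 = 0.577.

α = 0.490, β = 0.577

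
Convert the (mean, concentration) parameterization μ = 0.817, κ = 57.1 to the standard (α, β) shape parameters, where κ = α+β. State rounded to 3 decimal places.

α = 46.651, β = 10.449

α = μκ = 0.817×57.1 = 46.651 and β = (1−μ)κ = 0.183×57.1 = 10.449.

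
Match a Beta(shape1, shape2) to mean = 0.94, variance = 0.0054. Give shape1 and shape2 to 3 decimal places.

Let s = shape1+shape2. The Beta variance is μ(1−μ)/(s+1).
So s+1 = μ(1−μ)/σ² = (0.94×0.06)/0.0054 = 0.0564/0.0054 = 10.4444, giving s = 9.4444.
Then shape1 = μs = 0.94×9.4444 = 8.878 and shape2 = (1−μ)s = 0.06×9.4444 = 0.567.

shape1 = 8.878, shape2 = 0.567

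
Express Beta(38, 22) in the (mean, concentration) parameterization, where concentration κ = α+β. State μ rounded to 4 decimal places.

μ = 0.6333, κ = 60

κ = α+β = 38+22 = 60; μ = α/κ = 38/60 = 0.6333.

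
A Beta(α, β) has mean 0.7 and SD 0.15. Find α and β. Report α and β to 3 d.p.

First σ² = 0.0225. Setting α = μn, β = (1−μ)n with n = α+β,
μ(1−μ)/(n+1) = 0.0225 ⇒ n+1 = 0.21/0.0225 = 9.3333 ⇒ n = 8.3333.
Hence α = 0.7×8.3333 = 5.833, β = 0.3×8.3333 = 2.500.

α = 5.833, β = 2.500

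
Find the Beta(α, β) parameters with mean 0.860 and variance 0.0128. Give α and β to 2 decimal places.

Write ν = α+β; then α = μν and Var = μ(1−μ)/(ν+1).
ν = μ(1−μ)/Var − 1 = 0.120400/0.0128 − 1 = 8.4062.
α = 0.860·8.4062 = 7.23, β = 0.140·8.4062 = 1.18.

α = 7.23, β = 1.18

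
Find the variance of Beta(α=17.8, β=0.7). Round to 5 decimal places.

0.00187

Var = αβ/[(α+β)²(α+β+1)] = (17.8×0.7)/(18.5²×19.5) = 12.46/6673.875 = 0.00187.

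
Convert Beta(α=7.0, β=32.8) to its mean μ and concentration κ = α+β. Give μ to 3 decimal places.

κ = α+β = 7.0+32.8 = 39.8; μ = α/κ = 7.0/39.8 = 0.176.

μ = 0.176, κ = 39.8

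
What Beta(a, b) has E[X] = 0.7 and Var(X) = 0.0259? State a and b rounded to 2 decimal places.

a = 4.98, b = 2.13

Let s = a+b. The Beta variance is μ(1−μ)/(s+1).
So s+1 = μ(1−μ)/σ² = (0.7×0.3)/0.0259 = 0.21/0.0259 = 8.1081, giving s = 7.1081.
Then a = μs = 0.7×7.1081 = 4.98 and b = (1−μ)s = 0.3×7.1081 = 2.13.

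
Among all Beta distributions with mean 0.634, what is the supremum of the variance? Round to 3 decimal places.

0.232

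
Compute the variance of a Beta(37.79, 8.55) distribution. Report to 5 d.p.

μ = 37.79/46.34 = 0.815494; Var = μ(1−μ)/(α+β+1) = 0.1504634/47.34 = 0.00318.

0.00318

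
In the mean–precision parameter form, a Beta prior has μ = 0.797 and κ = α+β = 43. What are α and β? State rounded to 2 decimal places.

Split κ in proportion μ : (1−μ): α = 0.797·43 = 34.27, β = 43 − 34.27 = 8.73.

α = 34.27, β = 8.73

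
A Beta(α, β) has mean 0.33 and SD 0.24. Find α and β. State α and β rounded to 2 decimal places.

α = 0.94, β = 1.90

First σ² = 0.0576. Setting α = μn, β = (1−μ)n with n = α+β,
μ(1−μ)/(n+1) = 0.0576 ⇒ n+1 = 0.2211/0.0576 = 3.8385 ⇒ n = 2.8385.
Hence α = 0.33×2.8385 = 0.94, β = 0.67×2.8385 = 1.90.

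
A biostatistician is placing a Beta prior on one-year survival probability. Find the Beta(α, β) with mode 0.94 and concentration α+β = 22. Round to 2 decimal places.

α = 19.80, β = 2.20

Mode = (α−1)/(κ−2) with κ = α+β, so α−1 = 0.94·20 = 18.80.
α = 19.80; β = κ − α = 2.20.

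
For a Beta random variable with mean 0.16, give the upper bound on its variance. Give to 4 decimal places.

0.1344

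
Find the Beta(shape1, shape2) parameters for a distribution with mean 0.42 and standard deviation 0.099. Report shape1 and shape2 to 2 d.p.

First σ² = 0.009801. Setting shape1 = μn, shape2 = (1−μ)n with n = shape1+shape2,
μ(1−μ)/(n+1) = 0.009801 ⇒ n+1 = 0.2436/0.009801 = 24.8546 ⇒ n = 23.8546.
Hence shape1 = 0.42×23.8546 = 10.02, shape2 = 0.58×23.8546 = 13.84.

shape1 = 10.02, shape2 = 13.84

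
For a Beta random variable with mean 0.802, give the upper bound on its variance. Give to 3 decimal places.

0.159

Var = μ(1−μ)/(α+β+1), which approaches μ(1−μ) as α+β → 0.
So the supremum is μ(1−μ) = 0.802×0.198 = 0.159.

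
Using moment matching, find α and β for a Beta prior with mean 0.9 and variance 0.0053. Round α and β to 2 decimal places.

α = 14.38, β = 1.60

Write ν = α+β; then α = μν and Var = μ(1−μ)/(ν+1).
ν = μ(1−μ)/Var − 1 = 0.09/0.0053 − 1 = 15.9811.
α = 0.9·15.9811 = 14.38, β = 0.1·15.9811 = 1.60.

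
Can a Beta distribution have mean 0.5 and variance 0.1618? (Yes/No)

Yes

For any Beta, Var(X) < E[X]·(1−E[X]).
Here μ(1−μ) = 0.5×0.5 = 0.25, and 0.1618 < 0.25.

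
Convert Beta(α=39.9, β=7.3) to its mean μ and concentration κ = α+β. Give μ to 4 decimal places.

μ = 0.8453, κ = 47.2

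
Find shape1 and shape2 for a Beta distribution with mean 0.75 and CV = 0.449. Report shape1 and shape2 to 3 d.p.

shape1 = 0.490, shape2 = 0.163

Var = (CV·μ)² = (0.449×0.75)² = 0.113401.
shape1+shape2 = μ(1−μ)/Var − 1 = 0.1875/0.113401 − 1 = 0.6534.
Thus shape1 = 0.75·0.6534 = 0.490 and shape2 = 0.25·0.6534 = 0.163.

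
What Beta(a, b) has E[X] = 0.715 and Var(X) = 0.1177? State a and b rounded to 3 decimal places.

Write ν = a+b; then a = μν and Var = μ(1−μ)/(ν+1).
ν = μ(1−μ)/Var − 1 = 0.203775/0.1177 − 1 = 0.7313.
a = 0.715·0.7313 = 0.523, b = 0.285·0.7313 = 0.208.

a = 0.523, b = 0.208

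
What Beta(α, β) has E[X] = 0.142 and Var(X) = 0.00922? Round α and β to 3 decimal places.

By moment matching, α+β = μ(1−μ)/σ² − 1 = (0.142·0.858)/0.00922 − 1 = 13.2143 − 1 = 12.2143.
Since α/(α+β) = μ, α = 0.142·12.2143 = 1.734 and β = 0.858·12.2143 = 10.480.

α = 1.734, β = 10.480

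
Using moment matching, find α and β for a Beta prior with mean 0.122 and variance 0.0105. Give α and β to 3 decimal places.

Write ν = α+β; then α = μν and Var = μ(1−μ)/(ν+1).
ν = μ(1−μ)/Var − 1 = 0.107116/0.0105 − 1 = 9.2015.
α = 0.122·9.2015 = 1.123, β = 0.878·9.2015 = 8.079.

α = 1.123, β = 8.079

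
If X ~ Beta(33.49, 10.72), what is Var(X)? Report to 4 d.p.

0.0041

α+β = 44.21 and αβ = 359.0128, so Var = αβ/[(α+β)²(α+β+1)] = 359.0128/88364.034561 = 0.0041.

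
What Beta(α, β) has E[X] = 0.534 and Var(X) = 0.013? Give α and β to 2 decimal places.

By moment matching, α+β = μ(1−μ)/σ² − 1 = (0.534·0.466)/0.013 − 1 = 19.1418 − 1 = 18.1418.
Since α/(α+β) = μ, α = 0.534·18.1418 = 9.69 and β = 0.466·18.1418 = 8.45.

α = 9.69, β = 8.45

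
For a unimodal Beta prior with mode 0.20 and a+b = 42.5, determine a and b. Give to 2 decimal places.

a = 9.10, b = 33.40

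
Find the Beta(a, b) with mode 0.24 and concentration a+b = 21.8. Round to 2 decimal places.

a = 5.75, b = 16.05

Mode = (a−1)/(κ−2) with κ = a+b, so a−1 = 0.24·19.8 = 4.75.
a = 5.75; b = κ − a = 16.05.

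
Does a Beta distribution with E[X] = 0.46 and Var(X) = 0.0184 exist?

A Beta with mean μ has variance μ(1−μ)/(α+β+1) < μ(1−μ).
Here μ(1−μ) = 0.46×0.54 = 0.2484, and 0.0184 < 0.2484.

Yes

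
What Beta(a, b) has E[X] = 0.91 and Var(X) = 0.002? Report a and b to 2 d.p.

a = 36.35, b = 3.60

Write ν = a+b; then a = μν and Var = μ(1−μ)/(ν+1).
ν = μ(1−μ)/Var − 1 = 0.0819/0.002 − 1 = 39.9500.
a = 0.91·39.9500 = 36.35, b = 0.09·39.9500 = 3.60.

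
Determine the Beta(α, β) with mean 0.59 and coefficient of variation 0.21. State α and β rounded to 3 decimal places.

Var = (CV·μ)² = (0.21×0.59)² = 0.015351.
α+β = μ(1−μ)/Var − 1 = 0.2419/0.015351 − 1 = 14.7577.
Thus α = 0.59·14.7577 = 8.707 and β = 0.41·14.7577 = 6.051.

α = 8.707, β = 6.051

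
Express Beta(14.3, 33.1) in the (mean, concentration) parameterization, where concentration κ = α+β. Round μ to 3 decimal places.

κ = α+β = 14.3+33.1 = 47.4; μ = α/κ = 14.3/47.4 = 0.302.

μ = 0.302, κ = 47.4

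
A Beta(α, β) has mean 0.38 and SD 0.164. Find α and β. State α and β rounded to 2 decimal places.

σ² = 0.164² = 0.026896.
With s = α+β, Var = μ(1−μ)/(s+1), so s+1 = (0.38×0.62)/0.026896 = 8.7597 and s = 7.7597.
α = μs = 2.95, β = (1−μ)s = 4.81.

α = 2.95, β = 4.81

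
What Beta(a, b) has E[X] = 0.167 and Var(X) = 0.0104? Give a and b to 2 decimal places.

a = 2.07, b = 10.31

Let s = a+b. The Beta variance is μ(1−μ)/(s+1).
So s+1 = μ(1−μ)/σ² = (0.167×0.833)/0.0104 = 0.139111/0.0104 = 13.3761, giving s = 12.3761.
Then a = μs = 0.167×12.3761 = 2.07 and b = (1−μ)s = 0.833×12.3761 = 10.31.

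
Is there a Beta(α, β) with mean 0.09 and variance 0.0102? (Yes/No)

Yes

For any Beta, Var(X) < E[X]·(1−E[X]).
Here μ(1−μ) = 0.09×0.91 = 0.0819, and 0.0102 < 0.0819.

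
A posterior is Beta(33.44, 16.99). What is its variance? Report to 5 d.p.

Var = αβ/[(α+β)²(α+β+1)] = (33.44×16.99)/(50.43²×51.43) = 568.1456/130795.999407 = 0.00434.

0.00434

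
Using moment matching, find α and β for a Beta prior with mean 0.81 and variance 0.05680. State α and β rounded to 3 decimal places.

α = 1.385, β = 0.325

Let s = α+β. The Beta variance is μ(1−μ)/(s+1).
So s+1 = μ(1−μ)/σ² = (0.81×0.19)/0.05680 = 0.1539/0.05680 = 2.7095, giving s = 1.7095.
Then α = μs = 0.81×1.7095 = 1.385 and β = (1−μ)s = 0.19×1.7095 = 0.325.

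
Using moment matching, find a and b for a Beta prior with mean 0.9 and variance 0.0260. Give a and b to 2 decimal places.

a = 2.22, b = 0.25

Write ν = a+b; then a = μν and Var = μ(1−μ)/(ν+1).
ν = μ(1−μ)/Var − 1 = 0.09/0.0260 − 1 = 2.4615.
a = 0.9·2.4615 = 2.22, b = 0.1·2.4615 = 0.25.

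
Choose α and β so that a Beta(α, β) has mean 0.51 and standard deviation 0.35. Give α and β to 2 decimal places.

Variance = 0.35² = 0.1225. The moment-matching identity α+β = μ(1−μ)/Var − 1 gives
α+β = 0.2499/0.1225 − 1 = 1.0400, so α = μ·1.0400 = 0.53 and β = (1−μ)·1.0400 = 0.51.

α = 0.53, β = 0.51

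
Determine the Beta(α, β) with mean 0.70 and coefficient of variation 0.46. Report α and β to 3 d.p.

Var = (CV·μ)² = (0.46×0.70)² = 0.103684.
α+β = μ(1−μ)/Var − 1 = 0.2100/0.103684 − 1 = 1.0254.
Thus α = 0.70·1.0254 = 0.718 and β = 0.30·1.0254 = 0.308.

α = 0.718, β = 0.308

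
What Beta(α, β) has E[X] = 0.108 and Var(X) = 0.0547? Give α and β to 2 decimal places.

α = 0.08, β = 0.68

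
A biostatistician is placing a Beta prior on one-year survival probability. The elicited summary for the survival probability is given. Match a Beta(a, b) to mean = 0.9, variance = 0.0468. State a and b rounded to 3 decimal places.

a = 0.831, b = 0.092

By moment matching, a+b = μ(1−μ)/σ² − 1 = (0.9·0.1)/0.0468 − 1 = 1.9231 − 1 = 0.9231.
Since a/(a+b) = μ, a = 0.9·0.9231 = 0.831 and b = 0.1·0.9231 = 0.092.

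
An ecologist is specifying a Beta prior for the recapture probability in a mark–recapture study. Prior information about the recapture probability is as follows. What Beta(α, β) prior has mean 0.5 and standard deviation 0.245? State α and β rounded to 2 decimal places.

α = 1.58, β = 1.58

First σ² = 0.060025. Setting α = μn, β = (1−μ)n with n = α+β,
μ(1−μ)/(n+1) = 0.060025 ⇒ n+1 = 0.25/0.060025 = 4.1649 ⇒ n = 3.1649.
Hence α = 0.5×3.1649 = 1.58, β = 0.5×3.1649 = 1.58.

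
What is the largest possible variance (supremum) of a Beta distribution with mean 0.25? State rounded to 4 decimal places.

0.1875

For fixed mean μ the Beta variance is μ(1−μ)/(α+β+1), increasing as α+β decreases.
Its least upper bound (not attained) is μ(1−μ) = 0.25·0.75 = 0.1875.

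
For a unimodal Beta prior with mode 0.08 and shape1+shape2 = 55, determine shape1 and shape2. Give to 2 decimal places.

For shape1,shape2>1 the mode is (shape1−1)/(shape1+shape2−2), so shape1 = mode·(κ−2)+1 = 0.08×53+1 = 5.24.
And shape2 = (1−mode)·(κ−2)+1 = 0.92×53+1 = 49.76.

shape1 = 5.24, shape2 = 49.76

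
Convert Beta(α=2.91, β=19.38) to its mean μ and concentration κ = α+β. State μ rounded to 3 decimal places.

κ = α+β = 2.91+19.38 = 22.29; μ = α/κ = 2.91/22.29 = 0.131.

μ = 0.131, κ = 22.29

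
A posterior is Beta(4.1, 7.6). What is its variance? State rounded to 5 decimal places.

α+β = 11.7 and αβ = 31.16, so Var = αβ/[(α+β)²(α+β+1)] = 31.16/1738.503 = 0.01792.

0.01792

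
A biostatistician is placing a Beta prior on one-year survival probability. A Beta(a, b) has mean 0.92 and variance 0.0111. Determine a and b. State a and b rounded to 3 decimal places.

a = 5.180, b = 0.450

By moment matching, a+b = μ(1−μ)/σ² − 1 = (0.92·0.08)/0.0111 − 1 = 6.6306 − 1 = 5.6306.
Since a/(a+b) = μ, a = 0.92·5.6306 = 5.180 and b = 0.08·5.6306 = 0.450.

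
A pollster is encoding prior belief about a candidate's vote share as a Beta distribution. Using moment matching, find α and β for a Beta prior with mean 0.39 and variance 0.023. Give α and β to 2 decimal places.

α = 3.64, β = 5.70

By moment matching, α+β = μ(1−μ)/σ² − 1 = (0.39·0.61)/0.023 − 1 = 10.3435 − 1 = 9.3435.
Since α/(α+β) = μ, α = 0.39·9.3435 = 3.64 and β = 0.61·9.3435 = 5.70.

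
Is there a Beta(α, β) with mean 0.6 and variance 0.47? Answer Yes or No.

No

For any Beta, Var(X) < E[X]·(1−E[X]).
Here μ(1−μ) = 0.6×0.4 = 0.24, and 0.47 ≥ 0.24.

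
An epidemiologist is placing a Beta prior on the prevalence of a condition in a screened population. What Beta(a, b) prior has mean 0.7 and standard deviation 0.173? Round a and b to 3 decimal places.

Variance = 0.173² = 0.029929. The moment-matching identity a+b = μ(1−μ)/Var − 1 gives
a+b = 0.21/0.029929 − 1 = 6.0166, so a = μ·6.0166 = 4.212 and b = (1−μ)·6.0166 = 1.805.

a = 4.212, b = 1.805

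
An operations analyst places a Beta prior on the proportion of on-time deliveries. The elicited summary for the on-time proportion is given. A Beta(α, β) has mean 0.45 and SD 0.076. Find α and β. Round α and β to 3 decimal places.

α = 18.832, β = 23.017

Variance = 0.076² = 0.005776. The moment-matching identity α+β = μ(1−μ)/Var − 1 gives
α+β = 0.2475/0.005776 − 1 = 41.8497, so α = μ·41.8497 = 18.832 and β = (1−μ)·41.8497 = 23.017.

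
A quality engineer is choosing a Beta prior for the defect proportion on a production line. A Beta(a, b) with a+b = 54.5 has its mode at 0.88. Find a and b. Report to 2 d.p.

a = 47.20, b = 7.30

Mode = (a−1)/(κ−2) with κ = a+b, so a−1 = 0.88·52.5 = 46.20.
a = 47.20; b = κ − a = 7.30.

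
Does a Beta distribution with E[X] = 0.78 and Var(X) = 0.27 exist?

For any Beta, Var(X) < E[X]·(1−E[X]).
Here μ(1−μ) = 0.78×0.22 = 0.1716, and 0.27 ≥ 0.1716.

No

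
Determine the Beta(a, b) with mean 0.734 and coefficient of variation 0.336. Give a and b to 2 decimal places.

Var = (CV·μ)² = (0.336×0.734)² = 0.060823.
a+b = μ(1−μ)/Var − 1 = 0.195244/0.060823 − 1 = 2.2100.
Thus a = 0.734·2.2100 = 1.62 and b = 0.266·2.2100 = 0.59.

a = 1.62, b = 0.59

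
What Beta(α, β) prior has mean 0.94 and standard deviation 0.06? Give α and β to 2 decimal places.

σ² = 0.06² = 0.0036.
With s = α+β, Var = μ(1−μ)/(s+1), so s+1 = (0.94×0.06)/0.0036 = 15.6667 and s = 14.6667.
α = μs = 13.79, β = (1−μ)s = 0.88.

α = 13.79, β = 0.88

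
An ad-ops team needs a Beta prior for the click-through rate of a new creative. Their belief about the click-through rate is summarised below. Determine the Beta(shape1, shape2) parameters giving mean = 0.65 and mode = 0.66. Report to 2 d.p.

shape1 = 20.80, shape2 = 11.20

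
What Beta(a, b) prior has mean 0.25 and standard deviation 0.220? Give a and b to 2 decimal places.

a = 0.72, b = 2.16

σ² = 0.220² = 0.048400.
With s = a+b, Var = μ(1−μ)/(s+1), so s+1 = (0.25×0.75)/0.048400 = 3.8740 and s = 2.8740.
a = μs = 0.72, b = (1−μ)s = 2.16.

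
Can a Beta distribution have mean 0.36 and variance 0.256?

The Beta variance bound is σ² < μ(1−μ).
Here μ(1−μ) = 0.36×0.64 = 0.2304, and 0.256 ≥ 0.2304.

No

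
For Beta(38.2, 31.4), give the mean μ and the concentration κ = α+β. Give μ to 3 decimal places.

μ = 0.549, κ = 69.6

κ = α+β = 38.2+31.4 = 69.6; μ = α/κ = 38.2/69.6 = 0.549.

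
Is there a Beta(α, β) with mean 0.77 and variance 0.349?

The Beta variance bound is σ² < μ(1−μ).
Here μ(1−μ) = 0.77×0.23 = 0.1771, and 0.349 ≥ 0.1771.

No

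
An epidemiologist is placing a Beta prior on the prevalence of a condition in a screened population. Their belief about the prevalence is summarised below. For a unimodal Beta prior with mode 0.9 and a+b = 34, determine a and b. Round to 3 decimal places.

Since the density peak of Beta(a,b) is at (a−1)/(a+b−2),
a = 1 + 0.9(34−2) = 29.800 and b = 34 − 29.800 = 4.200.

a = 29.800, b = 4.200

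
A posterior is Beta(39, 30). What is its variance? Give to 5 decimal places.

0.00351

α+β = 69 and αβ = 1170, so Var = αβ/[(α+β)²(α+β+1)] = 1170/333270 = 0.00351.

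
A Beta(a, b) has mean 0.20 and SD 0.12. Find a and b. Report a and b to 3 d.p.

a = 2.022, b = 8.089

First σ² = 0.0144. Setting a = μn, b = (1−μ)n with n = a+b,
μ(1−μ)/(n+1) = 0.0144 ⇒ n+1 = 0.1600/0.0144 = 11.1111 ⇒ n = 10.1111.
Hence a = 0.20×10.1111 = 2.022, b = 0.80×10.1111 = 8.089.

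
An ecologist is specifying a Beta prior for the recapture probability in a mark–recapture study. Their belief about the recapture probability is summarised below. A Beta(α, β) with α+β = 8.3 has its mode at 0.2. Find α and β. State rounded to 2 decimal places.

α = 2.26, β = 6.04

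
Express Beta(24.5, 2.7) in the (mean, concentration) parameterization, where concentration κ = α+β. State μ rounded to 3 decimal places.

μ = 0.901, κ = 27.2

κ = α+β = 24.5+2.7 = 27.2; μ = α/κ = 24.5/27.2 = 0.901.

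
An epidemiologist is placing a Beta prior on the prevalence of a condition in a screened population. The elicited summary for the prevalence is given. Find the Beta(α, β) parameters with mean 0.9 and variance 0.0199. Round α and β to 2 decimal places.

Write ν = α+β; then α = μν and Var = μ(1−μ)/(ν+1).
ν = μ(1−μ)/Var − 1 = 0.09/0.0199 − 1 = 3.5226.
α = 0.9·3.5226 = 3.17, β = 0.1·3.5226 = 0.35.

α = 3.17, β = 0.35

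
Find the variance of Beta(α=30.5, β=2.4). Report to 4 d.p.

μ = 30.5/32.9 = 0.927052; Var = μ(1−μ)/(α+β+1) = 0.0676269/33.9 = 0.0020.

0.0020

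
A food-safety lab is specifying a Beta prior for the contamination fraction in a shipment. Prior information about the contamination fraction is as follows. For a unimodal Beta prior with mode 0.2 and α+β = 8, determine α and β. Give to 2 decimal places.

Mode = (α−1)/(κ−2) with κ = α+β, so α−1 = 0.2·6 = 1.20.
α = 2.20; β = κ − α = 5.80.

α = 2.20, β = 5.80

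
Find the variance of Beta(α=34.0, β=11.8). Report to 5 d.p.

μ = 34.0/45.8 = 0.742358; Var = μ(1−μ)/(α+β+1) = 0.1912626/46.8 = 0.00409.

0.00409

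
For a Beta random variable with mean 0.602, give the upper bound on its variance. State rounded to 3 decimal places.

0.240

Var = μ(1−μ)/(α+β+1), which approaches μ(1−μ) as α+β → 0.
So the supremum is μ(1−μ) = 0.602×0.398 = 0.240.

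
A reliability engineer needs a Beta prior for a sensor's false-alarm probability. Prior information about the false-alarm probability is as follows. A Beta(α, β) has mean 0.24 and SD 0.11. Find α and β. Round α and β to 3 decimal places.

Variance = 0.11² = 0.0121. The moment-matching identity α+β = μ(1−μ)/Var − 1 gives
α+β = 0.1824/0.0121 − 1 = 14.0744, so α = μ·14.0744 = 3.378 and β = (1−μ)·14.0744 = 10.697.

α = 3.378, β = 10.697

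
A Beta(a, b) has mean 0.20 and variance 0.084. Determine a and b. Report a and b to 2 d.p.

Let s = a+b. The Beta variance is μ(1−μ)/(s+1).
So s+1 = μ(1−μ)/σ² = (0.20×0.80)/0.084 = 0.1600/0.084 = 1.9048, giving s = 0.9048.
Then a = μs = 0.20×0.9048 = 0.18 and b = (1−μ)s = 0.80×0.9048 = 0.72.

a = 0.18, b = 0.72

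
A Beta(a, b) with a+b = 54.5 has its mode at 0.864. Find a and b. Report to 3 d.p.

a = 46.360, b = 8.140

Mode = (a−1)/(κ−2) with κ = a+b, so a−1 = 0.864·52.5 = 45.360.
a = 46.360; b = κ − a = 8.140.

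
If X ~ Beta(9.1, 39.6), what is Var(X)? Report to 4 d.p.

0.0031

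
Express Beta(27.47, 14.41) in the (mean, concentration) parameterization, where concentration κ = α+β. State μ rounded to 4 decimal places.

κ = α+β = 27.47+14.41 = 41.88; μ = α/κ = 27.47/41.88 = 0.6559.

μ = 0.6559, κ = 41.88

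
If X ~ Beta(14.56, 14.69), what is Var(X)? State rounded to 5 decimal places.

0.00826

α+β = 29.25 and αβ = 213.8864, so Var = αβ/[(α+β)²(α+β+1)] = 213.8864/25880.765625 = 0.00826.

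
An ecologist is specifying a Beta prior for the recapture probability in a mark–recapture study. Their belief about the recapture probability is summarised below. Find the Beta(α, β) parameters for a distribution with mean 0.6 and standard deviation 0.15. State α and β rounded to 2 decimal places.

Variance = 0.15² = 0.0225. The moment-matching identity α+β = μ(1−μ)/Var − 1 gives
α+β = 0.24/0.0225 − 1 = 9.6667, so α = μ·9.6667 = 5.80 and β = (1−μ)·9.6667 = 3.87.

α = 5.80, β = 3.87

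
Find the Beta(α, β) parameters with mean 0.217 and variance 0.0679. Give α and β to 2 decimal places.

α = 0.33, β = 1.18

Write ν = α+β; then α = μν and Var = μ(1−μ)/(ν+1).
ν = μ(1−μ)/Var − 1 = 0.169911/0.0679 − 1 = 1.5024.
α = 0.217·1.5024 = 0.33, β = 0.783·1.5024 = 1.18.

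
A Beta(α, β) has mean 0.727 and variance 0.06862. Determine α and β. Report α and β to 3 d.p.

α = 1.376, β = 0.517

Let s = α+β. The Beta variance is μ(1−μ)/(s+1).
So s+1 = μ(1−μ)/σ² = (0.727×0.273)/0.06862 = 0.198471/0.06862 = 2.8923, giving s = 1.8923.
Then α = μs = 0.727×1.8923 = 1.376 and β = (1−μ)s = 0.273×1.8923 = 0.517.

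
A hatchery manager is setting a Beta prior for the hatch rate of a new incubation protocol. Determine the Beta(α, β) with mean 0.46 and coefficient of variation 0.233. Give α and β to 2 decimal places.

Var = (CV·μ)² = (0.233×0.46)² = 0.011488.
α+β = μ(1−μ)/Var − 1 = 0.2484/0.011488 − 1 = 20.6234.
Thus α = 0.46·20.6234 = 9.49 and β = 0.54·20.6234 = 11.14.

α = 9.49, β = 11.14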